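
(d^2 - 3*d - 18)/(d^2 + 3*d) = (d - 6)/d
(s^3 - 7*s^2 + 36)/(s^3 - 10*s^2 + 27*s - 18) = (s + 2)/(s - 1)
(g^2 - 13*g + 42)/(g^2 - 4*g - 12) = (g - 7)/(g + 2)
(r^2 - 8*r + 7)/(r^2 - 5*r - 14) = (r - 1)/(r + 2)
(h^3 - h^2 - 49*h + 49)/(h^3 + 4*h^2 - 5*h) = (h^2 - 49)/(h*(h + 5))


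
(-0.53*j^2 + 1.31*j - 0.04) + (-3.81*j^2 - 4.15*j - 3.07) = -4.34*j^2 - 2.84*j - 3.11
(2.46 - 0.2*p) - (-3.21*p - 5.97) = 3.01*p + 8.43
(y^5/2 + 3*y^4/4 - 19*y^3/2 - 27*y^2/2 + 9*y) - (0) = y^5/2 + 3*y^4/4 - 19*y^3/2 - 27*y^2/2 + 9*y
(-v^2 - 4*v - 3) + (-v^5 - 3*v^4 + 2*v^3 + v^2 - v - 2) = -v^5 - 3*v^4 + 2*v^3 - 5*v - 5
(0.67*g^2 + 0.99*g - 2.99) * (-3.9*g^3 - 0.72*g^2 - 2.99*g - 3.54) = -2.613*g^5 - 4.3434*g^4 + 8.9449*g^3 - 3.1791*g^2 + 5.4355*g + 10.5846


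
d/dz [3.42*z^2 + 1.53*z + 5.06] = 6.84*z + 1.53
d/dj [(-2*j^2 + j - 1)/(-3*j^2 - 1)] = (3*j^2 - 2*j - 1)/(9*j^4 + 6*j^2 + 1)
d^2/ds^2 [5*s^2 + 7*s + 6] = 10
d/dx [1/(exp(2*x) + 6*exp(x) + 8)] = 2*(-exp(x) - 3)*exp(x)/(exp(2*x) + 6*exp(x) + 8)^2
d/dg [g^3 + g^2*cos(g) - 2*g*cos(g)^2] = -g^2*sin(g) + 3*g^2 + 2*g*sin(2*g) + 2*g*cos(g) - 2*cos(g)^2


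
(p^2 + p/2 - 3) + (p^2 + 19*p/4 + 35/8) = 2*p^2 + 21*p/4 + 11/8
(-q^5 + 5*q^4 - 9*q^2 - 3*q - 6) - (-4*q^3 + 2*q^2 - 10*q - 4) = -q^5 + 5*q^4 + 4*q^3 - 11*q^2 + 7*q - 2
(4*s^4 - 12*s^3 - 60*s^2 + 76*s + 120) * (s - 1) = 4*s^5 - 16*s^4 - 48*s^3 + 136*s^2 + 44*s - 120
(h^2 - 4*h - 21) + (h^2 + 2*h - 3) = 2*h^2 - 2*h - 24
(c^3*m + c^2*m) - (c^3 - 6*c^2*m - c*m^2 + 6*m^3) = c^3*m - c^3 + 7*c^2*m + c*m^2 - 6*m^3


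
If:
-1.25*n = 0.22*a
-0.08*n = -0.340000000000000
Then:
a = -24.15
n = 4.25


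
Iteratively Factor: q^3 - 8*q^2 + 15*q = (q - 3)*(q^2 - 5*q) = (q - 5)*(q - 3)*(q)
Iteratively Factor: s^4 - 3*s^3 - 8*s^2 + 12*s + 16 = (s + 1)*(s^3 - 4*s^2 - 4*s + 16) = (s + 1)*(s + 2)*(s^2 - 6*s + 8) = (s - 4)*(s + 1)*(s + 2)*(s - 2)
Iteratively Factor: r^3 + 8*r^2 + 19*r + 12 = (r + 3)*(r^2 + 5*r + 4) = (r + 1)*(r + 3)*(r + 4)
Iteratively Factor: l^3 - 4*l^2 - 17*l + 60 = (l + 4)*(l^2 - 8*l + 15) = (l - 5)*(l + 4)*(l - 3)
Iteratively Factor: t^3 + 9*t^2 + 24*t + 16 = (t + 1)*(t^2 + 8*t + 16) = (t + 1)*(t + 4)*(t + 4)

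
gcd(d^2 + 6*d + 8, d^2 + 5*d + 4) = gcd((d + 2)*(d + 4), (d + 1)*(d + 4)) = d + 4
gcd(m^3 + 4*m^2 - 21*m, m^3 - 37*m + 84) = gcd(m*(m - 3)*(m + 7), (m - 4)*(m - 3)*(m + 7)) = m^2 + 4*m - 21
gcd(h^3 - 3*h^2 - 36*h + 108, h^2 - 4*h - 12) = h - 6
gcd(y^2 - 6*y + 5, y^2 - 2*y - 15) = y - 5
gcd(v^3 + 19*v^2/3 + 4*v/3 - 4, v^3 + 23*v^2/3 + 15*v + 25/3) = v + 1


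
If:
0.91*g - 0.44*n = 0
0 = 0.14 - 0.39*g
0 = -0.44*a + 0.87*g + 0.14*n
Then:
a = 0.95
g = 0.36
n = 0.74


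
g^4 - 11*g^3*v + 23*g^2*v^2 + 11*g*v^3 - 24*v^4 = (g - 8*v)*(g - 3*v)*(g - v)*(g + v)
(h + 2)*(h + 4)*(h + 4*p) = h^3 + 4*h^2*p + 6*h^2 + 24*h*p + 8*h + 32*p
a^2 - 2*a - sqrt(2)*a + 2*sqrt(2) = (a - 2)*(a - sqrt(2))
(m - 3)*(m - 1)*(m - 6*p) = m^3 - 6*m^2*p - 4*m^2 + 24*m*p + 3*m - 18*p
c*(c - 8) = c^2 - 8*c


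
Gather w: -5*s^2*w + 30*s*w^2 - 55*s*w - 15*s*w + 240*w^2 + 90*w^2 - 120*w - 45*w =w^2*(30*s + 330) + w*(-5*s^2 - 70*s - 165)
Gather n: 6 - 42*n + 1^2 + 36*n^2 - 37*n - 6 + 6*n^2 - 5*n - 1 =42*n^2 - 84*n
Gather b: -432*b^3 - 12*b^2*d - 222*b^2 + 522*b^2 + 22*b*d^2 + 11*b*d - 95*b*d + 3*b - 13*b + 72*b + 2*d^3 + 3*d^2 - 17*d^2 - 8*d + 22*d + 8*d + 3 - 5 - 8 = -432*b^3 + b^2*(300 - 12*d) + b*(22*d^2 - 84*d + 62) + 2*d^3 - 14*d^2 + 22*d - 10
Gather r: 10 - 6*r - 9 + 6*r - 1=0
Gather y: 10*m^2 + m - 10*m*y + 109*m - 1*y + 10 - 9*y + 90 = 10*m^2 + 110*m + y*(-10*m - 10) + 100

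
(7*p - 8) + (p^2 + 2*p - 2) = p^2 + 9*p - 10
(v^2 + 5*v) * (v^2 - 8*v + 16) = v^4 - 3*v^3 - 24*v^2 + 80*v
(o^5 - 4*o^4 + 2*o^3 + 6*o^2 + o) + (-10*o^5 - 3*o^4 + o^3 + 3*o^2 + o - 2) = -9*o^5 - 7*o^4 + 3*o^3 + 9*o^2 + 2*o - 2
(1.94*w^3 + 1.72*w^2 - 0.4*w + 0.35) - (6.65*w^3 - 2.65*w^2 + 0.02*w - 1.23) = -4.71*w^3 + 4.37*w^2 - 0.42*w + 1.58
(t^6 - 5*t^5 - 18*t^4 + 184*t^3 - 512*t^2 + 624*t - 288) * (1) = t^6 - 5*t^5 - 18*t^4 + 184*t^3 - 512*t^2 + 624*t - 288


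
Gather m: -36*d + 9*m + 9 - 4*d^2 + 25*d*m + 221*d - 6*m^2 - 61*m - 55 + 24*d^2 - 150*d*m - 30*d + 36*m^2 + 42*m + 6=20*d^2 + 155*d + 30*m^2 + m*(-125*d - 10) - 40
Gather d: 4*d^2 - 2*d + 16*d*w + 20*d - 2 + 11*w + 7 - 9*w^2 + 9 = 4*d^2 + d*(16*w + 18) - 9*w^2 + 11*w + 14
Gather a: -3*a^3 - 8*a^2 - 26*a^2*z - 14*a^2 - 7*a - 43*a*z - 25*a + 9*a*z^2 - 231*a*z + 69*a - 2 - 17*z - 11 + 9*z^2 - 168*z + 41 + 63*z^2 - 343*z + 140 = -3*a^3 + a^2*(-26*z - 22) + a*(9*z^2 - 274*z + 37) + 72*z^2 - 528*z + 168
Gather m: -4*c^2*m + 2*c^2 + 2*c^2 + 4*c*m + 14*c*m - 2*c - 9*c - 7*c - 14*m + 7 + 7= 4*c^2 - 18*c + m*(-4*c^2 + 18*c - 14) + 14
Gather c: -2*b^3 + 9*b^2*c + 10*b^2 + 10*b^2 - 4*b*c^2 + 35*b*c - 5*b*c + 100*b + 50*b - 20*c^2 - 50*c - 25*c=-2*b^3 + 20*b^2 + 150*b + c^2*(-4*b - 20) + c*(9*b^2 + 30*b - 75)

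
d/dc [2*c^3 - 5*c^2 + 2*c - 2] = 6*c^2 - 10*c + 2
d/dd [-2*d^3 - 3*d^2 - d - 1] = -6*d^2 - 6*d - 1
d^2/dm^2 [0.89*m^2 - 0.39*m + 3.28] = 1.78000000000000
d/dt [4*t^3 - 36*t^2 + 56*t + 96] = 12*t^2 - 72*t + 56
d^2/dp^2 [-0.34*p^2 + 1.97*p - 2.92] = -0.680000000000000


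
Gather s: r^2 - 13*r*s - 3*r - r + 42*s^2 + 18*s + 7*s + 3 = r^2 - 4*r + 42*s^2 + s*(25 - 13*r) + 3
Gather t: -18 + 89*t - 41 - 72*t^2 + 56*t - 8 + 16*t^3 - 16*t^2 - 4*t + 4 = 16*t^3 - 88*t^2 + 141*t - 63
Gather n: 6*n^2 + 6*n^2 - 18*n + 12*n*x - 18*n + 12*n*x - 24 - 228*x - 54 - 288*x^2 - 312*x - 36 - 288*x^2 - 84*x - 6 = 12*n^2 + n*(24*x - 36) - 576*x^2 - 624*x - 120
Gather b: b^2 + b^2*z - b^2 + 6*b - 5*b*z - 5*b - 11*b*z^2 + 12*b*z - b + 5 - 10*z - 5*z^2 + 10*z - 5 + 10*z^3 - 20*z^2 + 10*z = b^2*z + b*(-11*z^2 + 7*z) + 10*z^3 - 25*z^2 + 10*z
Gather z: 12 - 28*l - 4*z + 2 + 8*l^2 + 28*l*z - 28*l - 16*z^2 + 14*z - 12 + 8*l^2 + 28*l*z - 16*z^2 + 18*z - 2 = 16*l^2 - 56*l - 32*z^2 + z*(56*l + 28)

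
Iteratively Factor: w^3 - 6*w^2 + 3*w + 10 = (w + 1)*(w^2 - 7*w + 10) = (w - 2)*(w + 1)*(w - 5)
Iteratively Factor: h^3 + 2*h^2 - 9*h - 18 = (h - 3)*(h^2 + 5*h + 6) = (h - 3)*(h + 3)*(h + 2)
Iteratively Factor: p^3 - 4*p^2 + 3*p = (p)*(p^2 - 4*p + 3) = p*(p - 3)*(p - 1)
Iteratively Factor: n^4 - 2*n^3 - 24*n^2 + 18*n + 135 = (n - 5)*(n^3 + 3*n^2 - 9*n - 27) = (n - 5)*(n - 3)*(n^2 + 6*n + 9) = (n - 5)*(n - 3)*(n + 3)*(n + 3)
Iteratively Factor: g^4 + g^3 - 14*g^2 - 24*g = (g)*(g^3 + g^2 - 14*g - 24) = g*(g + 3)*(g^2 - 2*g - 8) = g*(g + 2)*(g + 3)*(g - 4)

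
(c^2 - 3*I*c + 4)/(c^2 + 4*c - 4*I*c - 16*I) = (c + I)/(c + 4)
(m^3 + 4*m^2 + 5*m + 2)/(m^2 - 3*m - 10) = (m^2 + 2*m + 1)/(m - 5)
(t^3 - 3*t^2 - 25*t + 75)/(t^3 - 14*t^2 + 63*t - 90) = (t + 5)/(t - 6)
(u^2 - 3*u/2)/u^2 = (u - 3/2)/u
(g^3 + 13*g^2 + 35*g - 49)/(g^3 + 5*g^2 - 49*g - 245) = (g^2 + 6*g - 7)/(g^2 - 2*g - 35)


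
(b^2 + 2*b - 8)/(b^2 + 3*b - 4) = (b - 2)/(b - 1)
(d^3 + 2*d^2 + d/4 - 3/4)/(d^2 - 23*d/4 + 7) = (4*d^3 + 8*d^2 + d - 3)/(4*d^2 - 23*d + 28)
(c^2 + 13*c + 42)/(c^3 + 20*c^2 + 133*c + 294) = 1/(c + 7)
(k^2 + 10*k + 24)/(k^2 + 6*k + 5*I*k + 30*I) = (k + 4)/(k + 5*I)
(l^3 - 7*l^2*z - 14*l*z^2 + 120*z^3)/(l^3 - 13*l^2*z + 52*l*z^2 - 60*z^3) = (-l - 4*z)/(-l + 2*z)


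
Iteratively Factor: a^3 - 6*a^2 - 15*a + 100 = (a - 5)*(a^2 - a - 20) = (a - 5)^2*(a + 4)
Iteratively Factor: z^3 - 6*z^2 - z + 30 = (z - 5)*(z^2 - z - 6) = (z - 5)*(z + 2)*(z - 3)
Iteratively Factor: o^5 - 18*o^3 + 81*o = (o + 3)*(o^4 - 3*o^3 - 9*o^2 + 27*o) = o*(o + 3)*(o^3 - 3*o^2 - 9*o + 27) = o*(o + 3)^2*(o^2 - 6*o + 9) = o*(o - 3)*(o + 3)^2*(o - 3)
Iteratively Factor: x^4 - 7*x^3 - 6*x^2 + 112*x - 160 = (x + 4)*(x^3 - 11*x^2 + 38*x - 40) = (x - 2)*(x + 4)*(x^2 - 9*x + 20) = (x - 5)*(x - 2)*(x + 4)*(x - 4)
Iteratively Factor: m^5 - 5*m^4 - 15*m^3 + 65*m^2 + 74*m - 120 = (m - 5)*(m^4 - 15*m^2 - 10*m + 24) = (m - 5)*(m - 1)*(m^3 + m^2 - 14*m - 24) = (m - 5)*(m - 1)*(m + 3)*(m^2 - 2*m - 8) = (m - 5)*(m - 4)*(m - 1)*(m + 3)*(m + 2)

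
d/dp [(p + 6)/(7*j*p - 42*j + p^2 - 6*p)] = (7*j*p - 42*j + p^2 - 6*p - (p + 6)*(7*j + 2*p - 6))/(7*j*p - 42*j + p^2 - 6*p)^2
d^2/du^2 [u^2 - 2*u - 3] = 2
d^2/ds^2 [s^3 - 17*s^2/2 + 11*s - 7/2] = 6*s - 17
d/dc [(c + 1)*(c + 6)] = 2*c + 7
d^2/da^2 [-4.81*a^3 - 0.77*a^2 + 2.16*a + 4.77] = -28.86*a - 1.54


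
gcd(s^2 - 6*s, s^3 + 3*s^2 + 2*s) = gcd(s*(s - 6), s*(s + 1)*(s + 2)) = s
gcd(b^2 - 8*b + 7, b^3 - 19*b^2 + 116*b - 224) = b - 7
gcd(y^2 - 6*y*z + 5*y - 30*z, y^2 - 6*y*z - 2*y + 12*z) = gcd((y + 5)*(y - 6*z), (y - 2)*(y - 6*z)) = y - 6*z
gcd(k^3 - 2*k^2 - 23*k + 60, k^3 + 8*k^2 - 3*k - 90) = k^2 + 2*k - 15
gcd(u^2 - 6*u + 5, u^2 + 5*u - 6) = u - 1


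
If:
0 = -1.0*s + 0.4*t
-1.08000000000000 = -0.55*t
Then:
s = 0.79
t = 1.96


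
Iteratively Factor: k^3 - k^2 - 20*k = (k)*(k^2 - k - 20) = k*(k + 4)*(k - 5)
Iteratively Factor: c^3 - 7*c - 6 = (c + 1)*(c^2 - c - 6) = (c - 3)*(c + 1)*(c + 2)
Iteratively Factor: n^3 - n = (n - 1)*(n^2 + n) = (n - 1)*(n + 1)*(n)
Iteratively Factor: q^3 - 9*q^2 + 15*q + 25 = (q + 1)*(q^2 - 10*q + 25) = (q - 5)*(q + 1)*(q - 5)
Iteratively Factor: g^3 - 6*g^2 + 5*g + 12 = (g + 1)*(g^2 - 7*g + 12) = (g - 4)*(g + 1)*(g - 3)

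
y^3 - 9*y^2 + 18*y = y*(y - 6)*(y - 3)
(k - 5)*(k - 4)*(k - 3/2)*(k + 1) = k^4 - 19*k^3/2 + 23*k^2 + 7*k/2 - 30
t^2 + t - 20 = (t - 4)*(t + 5)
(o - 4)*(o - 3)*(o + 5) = o^3 - 2*o^2 - 23*o + 60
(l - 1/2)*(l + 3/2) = l^2 + l - 3/4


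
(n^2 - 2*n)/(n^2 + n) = (n - 2)/(n + 1)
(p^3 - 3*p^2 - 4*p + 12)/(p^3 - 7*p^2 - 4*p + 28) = (p - 3)/(p - 7)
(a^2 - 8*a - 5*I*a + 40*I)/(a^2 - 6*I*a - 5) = (a - 8)/(a - I)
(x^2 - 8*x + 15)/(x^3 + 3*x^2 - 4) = (x^2 - 8*x + 15)/(x^3 + 3*x^2 - 4)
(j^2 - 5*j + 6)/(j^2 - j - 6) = (j - 2)/(j + 2)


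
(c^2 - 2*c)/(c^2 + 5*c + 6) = c*(c - 2)/(c^2 + 5*c + 6)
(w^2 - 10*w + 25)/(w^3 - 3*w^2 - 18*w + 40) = (w - 5)/(w^2 + 2*w - 8)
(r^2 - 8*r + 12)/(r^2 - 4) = (r - 6)/(r + 2)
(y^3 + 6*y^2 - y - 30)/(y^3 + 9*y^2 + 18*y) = (y^2 + 3*y - 10)/(y*(y + 6))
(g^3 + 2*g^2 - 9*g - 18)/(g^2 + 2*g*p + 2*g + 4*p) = (g^2 - 9)/(g + 2*p)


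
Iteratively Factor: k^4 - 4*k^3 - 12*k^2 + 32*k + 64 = (k - 4)*(k^3 - 12*k - 16) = (k - 4)*(k + 2)*(k^2 - 2*k - 8) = (k - 4)*(k + 2)^2*(k - 4)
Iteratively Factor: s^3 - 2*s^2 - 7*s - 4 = (s + 1)*(s^2 - 3*s - 4) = (s + 1)^2*(s - 4)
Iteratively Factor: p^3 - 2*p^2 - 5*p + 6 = (p + 2)*(p^2 - 4*p + 3) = (p - 3)*(p + 2)*(p - 1)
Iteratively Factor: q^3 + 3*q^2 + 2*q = (q + 2)*(q^2 + q) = (q + 1)*(q + 2)*(q)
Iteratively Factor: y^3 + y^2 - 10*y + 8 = (y - 1)*(y^2 + 2*y - 8) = (y - 1)*(y + 4)*(y - 2)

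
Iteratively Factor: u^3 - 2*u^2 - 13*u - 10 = (u - 5)*(u^2 + 3*u + 2) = (u - 5)*(u + 1)*(u + 2)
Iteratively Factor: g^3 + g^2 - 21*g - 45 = (g - 5)*(g^2 + 6*g + 9) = (g - 5)*(g + 3)*(g + 3)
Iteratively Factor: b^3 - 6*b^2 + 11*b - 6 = (b - 2)*(b^2 - 4*b + 3) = (b - 3)*(b - 2)*(b - 1)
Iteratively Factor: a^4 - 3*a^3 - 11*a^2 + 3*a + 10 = (a - 5)*(a^3 + 2*a^2 - a - 2) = (a - 5)*(a - 1)*(a^2 + 3*a + 2) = (a - 5)*(a - 1)*(a + 2)*(a + 1)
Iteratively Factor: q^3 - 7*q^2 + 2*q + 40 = (q - 5)*(q^2 - 2*q - 8) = (q - 5)*(q + 2)*(q - 4)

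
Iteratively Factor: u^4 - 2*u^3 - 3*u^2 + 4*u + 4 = (u + 1)*(u^3 - 3*u^2 + 4) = (u - 2)*(u + 1)*(u^2 - u - 2) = (u - 2)^2*(u + 1)*(u + 1)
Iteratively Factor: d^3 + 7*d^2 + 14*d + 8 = (d + 4)*(d^2 + 3*d + 2) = (d + 2)*(d + 4)*(d + 1)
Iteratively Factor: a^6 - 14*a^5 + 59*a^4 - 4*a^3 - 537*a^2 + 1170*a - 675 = (a - 5)*(a^5 - 9*a^4 + 14*a^3 + 66*a^2 - 207*a + 135) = (a - 5)^2*(a^4 - 4*a^3 - 6*a^2 + 36*a - 27) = (a - 5)^2*(a - 3)*(a^3 - a^2 - 9*a + 9) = (a - 5)^2*(a - 3)*(a - 1)*(a^2 - 9) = (a - 5)^2*(a - 3)*(a - 1)*(a + 3)*(a - 3)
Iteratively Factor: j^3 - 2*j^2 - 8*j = (j)*(j^2 - 2*j - 8) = j*(j - 4)*(j + 2)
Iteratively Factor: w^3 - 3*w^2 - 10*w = (w + 2)*(w^2 - 5*w) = (w - 5)*(w + 2)*(w)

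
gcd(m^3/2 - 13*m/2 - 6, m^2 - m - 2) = m + 1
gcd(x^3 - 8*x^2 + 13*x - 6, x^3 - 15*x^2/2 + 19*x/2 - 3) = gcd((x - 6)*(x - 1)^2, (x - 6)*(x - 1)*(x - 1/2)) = x^2 - 7*x + 6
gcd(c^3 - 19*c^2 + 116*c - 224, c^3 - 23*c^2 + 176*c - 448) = c^2 - 15*c + 56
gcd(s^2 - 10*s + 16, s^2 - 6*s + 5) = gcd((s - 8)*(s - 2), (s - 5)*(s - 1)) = 1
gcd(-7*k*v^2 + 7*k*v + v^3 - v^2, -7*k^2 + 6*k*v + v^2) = 1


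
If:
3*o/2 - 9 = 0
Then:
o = 6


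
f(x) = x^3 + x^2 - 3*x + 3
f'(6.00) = 117.00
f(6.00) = 237.00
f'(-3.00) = 18.00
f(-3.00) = -6.00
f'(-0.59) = -3.14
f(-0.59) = 4.91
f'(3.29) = 36.05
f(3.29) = 39.57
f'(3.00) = 30.00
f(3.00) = 30.00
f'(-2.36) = 8.99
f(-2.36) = 2.51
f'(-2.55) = 11.41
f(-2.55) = 0.57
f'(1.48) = 6.53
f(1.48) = 3.99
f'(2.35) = 18.27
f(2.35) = 14.45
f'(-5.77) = 85.34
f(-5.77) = -138.50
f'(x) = 3*x^2 + 2*x - 3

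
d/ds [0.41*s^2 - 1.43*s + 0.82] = 0.82*s - 1.43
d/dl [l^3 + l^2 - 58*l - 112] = 3*l^2 + 2*l - 58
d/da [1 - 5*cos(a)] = 5*sin(a)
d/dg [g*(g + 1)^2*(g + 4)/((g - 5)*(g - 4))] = (2*g^5 - 21*g^4 - 28*g^3 + 275*g^2 + 360*g + 80)/(g^4 - 18*g^3 + 121*g^2 - 360*g + 400)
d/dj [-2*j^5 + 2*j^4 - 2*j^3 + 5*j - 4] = -10*j^4 + 8*j^3 - 6*j^2 + 5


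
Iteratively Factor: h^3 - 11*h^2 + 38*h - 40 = (h - 2)*(h^2 - 9*h + 20) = (h - 5)*(h - 2)*(h - 4)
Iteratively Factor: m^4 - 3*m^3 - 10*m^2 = (m - 5)*(m^3 + 2*m^2) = m*(m - 5)*(m^2 + 2*m) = m^2*(m - 5)*(m + 2)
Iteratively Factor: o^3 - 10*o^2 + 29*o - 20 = (o - 4)*(o^2 - 6*o + 5) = (o - 5)*(o - 4)*(o - 1)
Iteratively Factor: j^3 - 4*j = (j)*(j^2 - 4) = j*(j + 2)*(j - 2)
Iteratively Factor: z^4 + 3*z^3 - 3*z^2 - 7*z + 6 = (z + 3)*(z^3 - 3*z + 2) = (z - 1)*(z + 3)*(z^2 + z - 2) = (z - 1)*(z + 2)*(z + 3)*(z - 1)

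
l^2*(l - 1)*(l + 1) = l^4 - l^2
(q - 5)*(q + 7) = q^2 + 2*q - 35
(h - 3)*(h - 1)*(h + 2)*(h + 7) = h^4 + 5*h^3 - 19*h^2 - 29*h + 42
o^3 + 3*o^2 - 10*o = o*(o - 2)*(o + 5)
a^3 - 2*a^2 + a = a*(a - 1)^2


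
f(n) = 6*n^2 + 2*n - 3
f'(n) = 12*n + 2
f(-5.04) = 139.33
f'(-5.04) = -58.48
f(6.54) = 266.71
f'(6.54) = 80.48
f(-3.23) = 53.14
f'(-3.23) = -36.76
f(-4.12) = 90.61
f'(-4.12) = -47.44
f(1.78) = 19.57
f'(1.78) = 23.36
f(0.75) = 1.88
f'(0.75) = 11.00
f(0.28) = -1.97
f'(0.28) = 5.36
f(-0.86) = -0.28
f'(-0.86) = -8.32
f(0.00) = -3.00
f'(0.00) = 2.00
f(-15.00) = 1317.00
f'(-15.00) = -178.00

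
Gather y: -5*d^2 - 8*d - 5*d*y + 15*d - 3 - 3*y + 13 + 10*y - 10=-5*d^2 + 7*d + y*(7 - 5*d)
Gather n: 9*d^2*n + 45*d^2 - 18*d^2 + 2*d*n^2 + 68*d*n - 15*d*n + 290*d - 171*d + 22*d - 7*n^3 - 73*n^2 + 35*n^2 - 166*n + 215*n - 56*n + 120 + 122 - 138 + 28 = 27*d^2 + 141*d - 7*n^3 + n^2*(2*d - 38) + n*(9*d^2 + 53*d - 7) + 132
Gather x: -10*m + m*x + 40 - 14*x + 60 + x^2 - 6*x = -10*m + x^2 + x*(m - 20) + 100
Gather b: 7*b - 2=7*b - 2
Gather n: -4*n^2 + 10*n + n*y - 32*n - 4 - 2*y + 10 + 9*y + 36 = -4*n^2 + n*(y - 22) + 7*y + 42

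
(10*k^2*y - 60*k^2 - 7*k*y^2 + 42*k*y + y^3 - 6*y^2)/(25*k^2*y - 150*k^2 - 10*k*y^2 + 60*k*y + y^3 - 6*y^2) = (-2*k + y)/(-5*k + y)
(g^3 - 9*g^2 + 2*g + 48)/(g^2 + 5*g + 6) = (g^2 - 11*g + 24)/(g + 3)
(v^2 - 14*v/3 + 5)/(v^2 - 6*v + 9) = (v - 5/3)/(v - 3)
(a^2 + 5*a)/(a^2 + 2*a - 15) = a/(a - 3)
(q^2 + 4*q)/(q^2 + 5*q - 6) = q*(q + 4)/(q^2 + 5*q - 6)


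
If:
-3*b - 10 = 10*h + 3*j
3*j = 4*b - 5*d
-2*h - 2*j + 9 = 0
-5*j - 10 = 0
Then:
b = -23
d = -86/5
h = 13/2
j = -2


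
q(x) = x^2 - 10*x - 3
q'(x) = 2*x - 10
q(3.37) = -25.34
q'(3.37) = -3.26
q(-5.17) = 75.43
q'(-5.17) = -20.34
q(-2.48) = 27.95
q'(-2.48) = -14.96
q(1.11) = -12.87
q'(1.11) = -7.78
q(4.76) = -27.94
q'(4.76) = -0.48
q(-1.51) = 14.38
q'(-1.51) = -13.02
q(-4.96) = 71.20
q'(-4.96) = -19.92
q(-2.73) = 31.75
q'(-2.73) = -15.46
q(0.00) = -3.00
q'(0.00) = -10.00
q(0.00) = -3.00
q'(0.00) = -10.00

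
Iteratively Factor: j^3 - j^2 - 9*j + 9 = (j - 1)*(j^2 - 9) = (j - 1)*(j + 3)*(j - 3)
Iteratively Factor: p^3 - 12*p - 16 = (p + 2)*(p^2 - 2*p - 8) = (p + 2)^2*(p - 4)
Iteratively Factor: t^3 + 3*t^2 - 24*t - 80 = (t - 5)*(t^2 + 8*t + 16) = (t - 5)*(t + 4)*(t + 4)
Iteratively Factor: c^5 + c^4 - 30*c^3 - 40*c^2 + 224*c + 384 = (c - 4)*(c^4 + 5*c^3 - 10*c^2 - 80*c - 96) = (c - 4)*(c + 2)*(c^3 + 3*c^2 - 16*c - 48) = (c - 4)^2*(c + 2)*(c^2 + 7*c + 12) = (c - 4)^2*(c + 2)*(c + 3)*(c + 4)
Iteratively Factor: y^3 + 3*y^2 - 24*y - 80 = (y - 5)*(y^2 + 8*y + 16) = (y - 5)*(y + 4)*(y + 4)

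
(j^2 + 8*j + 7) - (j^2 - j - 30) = 9*j + 37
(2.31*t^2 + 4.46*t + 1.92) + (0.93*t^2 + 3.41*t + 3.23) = 3.24*t^2 + 7.87*t + 5.15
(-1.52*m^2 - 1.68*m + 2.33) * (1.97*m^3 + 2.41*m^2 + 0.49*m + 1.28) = -2.9944*m^5 - 6.9728*m^4 - 0.2035*m^3 + 2.8465*m^2 - 1.0087*m + 2.9824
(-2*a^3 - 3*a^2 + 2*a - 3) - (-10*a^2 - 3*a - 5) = -2*a^3 + 7*a^2 + 5*a + 2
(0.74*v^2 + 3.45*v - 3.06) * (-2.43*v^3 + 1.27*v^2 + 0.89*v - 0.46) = -1.7982*v^5 - 7.4437*v^4 + 12.4759*v^3 - 1.1561*v^2 - 4.3104*v + 1.4076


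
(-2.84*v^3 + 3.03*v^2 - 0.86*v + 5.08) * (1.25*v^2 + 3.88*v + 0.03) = -3.55*v^5 - 7.2317*v^4 + 10.5962*v^3 + 3.1041*v^2 + 19.6846*v + 0.1524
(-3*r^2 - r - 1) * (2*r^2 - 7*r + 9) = -6*r^4 + 19*r^3 - 22*r^2 - 2*r - 9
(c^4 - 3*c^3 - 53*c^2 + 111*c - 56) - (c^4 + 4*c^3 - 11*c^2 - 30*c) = -7*c^3 - 42*c^2 + 141*c - 56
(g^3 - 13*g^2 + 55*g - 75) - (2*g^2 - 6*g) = g^3 - 15*g^2 + 61*g - 75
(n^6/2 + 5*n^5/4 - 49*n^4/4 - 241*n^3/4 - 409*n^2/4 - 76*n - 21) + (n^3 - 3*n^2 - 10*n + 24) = n^6/2 + 5*n^5/4 - 49*n^4/4 - 237*n^3/4 - 421*n^2/4 - 86*n + 3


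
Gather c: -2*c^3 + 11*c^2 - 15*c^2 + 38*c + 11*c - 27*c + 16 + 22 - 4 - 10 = -2*c^3 - 4*c^2 + 22*c + 24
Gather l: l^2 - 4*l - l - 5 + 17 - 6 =l^2 - 5*l + 6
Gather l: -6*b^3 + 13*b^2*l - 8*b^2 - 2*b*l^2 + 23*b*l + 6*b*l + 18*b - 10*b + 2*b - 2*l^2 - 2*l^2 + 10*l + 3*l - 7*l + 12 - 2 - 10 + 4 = -6*b^3 - 8*b^2 + 10*b + l^2*(-2*b - 4) + l*(13*b^2 + 29*b + 6) + 4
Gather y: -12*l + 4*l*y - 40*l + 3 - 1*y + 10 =-52*l + y*(4*l - 1) + 13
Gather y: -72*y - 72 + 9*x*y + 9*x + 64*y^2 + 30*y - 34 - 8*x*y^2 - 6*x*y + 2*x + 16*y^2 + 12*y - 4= 11*x + y^2*(80 - 8*x) + y*(3*x - 30) - 110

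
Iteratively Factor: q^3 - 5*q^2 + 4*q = (q - 4)*(q^2 - q) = q*(q - 4)*(q - 1)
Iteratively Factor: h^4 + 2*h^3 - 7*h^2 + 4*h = (h)*(h^3 + 2*h^2 - 7*h + 4) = h*(h - 1)*(h^2 + 3*h - 4) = h*(h - 1)^2*(h + 4)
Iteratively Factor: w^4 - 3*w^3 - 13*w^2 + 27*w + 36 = (w + 3)*(w^3 - 6*w^2 + 5*w + 12) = (w - 3)*(w + 3)*(w^2 - 3*w - 4) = (w - 3)*(w + 1)*(w + 3)*(w - 4)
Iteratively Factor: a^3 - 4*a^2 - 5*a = (a - 5)*(a^2 + a) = (a - 5)*(a + 1)*(a)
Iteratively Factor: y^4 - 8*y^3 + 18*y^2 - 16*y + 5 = (y - 1)*(y^3 - 7*y^2 + 11*y - 5) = (y - 1)^2*(y^2 - 6*y + 5) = (y - 1)^3*(y - 5)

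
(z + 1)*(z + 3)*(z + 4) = z^3 + 8*z^2 + 19*z + 12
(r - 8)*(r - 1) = r^2 - 9*r + 8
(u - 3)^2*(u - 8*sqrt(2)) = u^3 - 8*sqrt(2)*u^2 - 6*u^2 + 9*u + 48*sqrt(2)*u - 72*sqrt(2)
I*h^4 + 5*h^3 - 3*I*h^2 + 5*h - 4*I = (h - 4*I)*(h - I)*(h + I)*(I*h + 1)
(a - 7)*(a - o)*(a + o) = a^3 - 7*a^2 - a*o^2 + 7*o^2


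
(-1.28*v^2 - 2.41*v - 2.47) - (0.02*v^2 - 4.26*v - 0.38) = -1.3*v^2 + 1.85*v - 2.09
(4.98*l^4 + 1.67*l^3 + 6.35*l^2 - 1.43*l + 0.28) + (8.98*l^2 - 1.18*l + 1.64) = 4.98*l^4 + 1.67*l^3 + 15.33*l^2 - 2.61*l + 1.92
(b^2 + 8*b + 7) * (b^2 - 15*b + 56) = b^4 - 7*b^3 - 57*b^2 + 343*b + 392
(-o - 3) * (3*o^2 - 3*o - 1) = -3*o^3 - 6*o^2 + 10*o + 3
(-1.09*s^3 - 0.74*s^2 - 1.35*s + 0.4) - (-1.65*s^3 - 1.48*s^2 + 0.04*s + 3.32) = 0.56*s^3 + 0.74*s^2 - 1.39*s - 2.92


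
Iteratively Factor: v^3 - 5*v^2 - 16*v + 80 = (v - 4)*(v^2 - v - 20) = (v - 5)*(v - 4)*(v + 4)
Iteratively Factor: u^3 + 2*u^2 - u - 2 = (u + 1)*(u^2 + u - 2) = (u - 1)*(u + 1)*(u + 2)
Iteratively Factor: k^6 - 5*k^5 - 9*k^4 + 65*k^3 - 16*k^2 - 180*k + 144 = (k + 3)*(k^5 - 8*k^4 + 15*k^3 + 20*k^2 - 76*k + 48) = (k - 1)*(k + 3)*(k^4 - 7*k^3 + 8*k^2 + 28*k - 48) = (k - 4)*(k - 1)*(k + 3)*(k^3 - 3*k^2 - 4*k + 12) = (k - 4)*(k - 3)*(k - 1)*(k + 3)*(k^2 - 4) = (k - 4)*(k - 3)*(k - 1)*(k + 2)*(k + 3)*(k - 2)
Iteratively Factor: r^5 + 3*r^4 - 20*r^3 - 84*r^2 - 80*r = (r - 5)*(r^4 + 8*r^3 + 20*r^2 + 16*r) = r*(r - 5)*(r^3 + 8*r^2 + 20*r + 16) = r*(r - 5)*(r + 2)*(r^2 + 6*r + 8) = r*(r - 5)*(r + 2)^2*(r + 4)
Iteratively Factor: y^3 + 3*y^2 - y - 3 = (y - 1)*(y^2 + 4*y + 3) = (y - 1)*(y + 3)*(y + 1)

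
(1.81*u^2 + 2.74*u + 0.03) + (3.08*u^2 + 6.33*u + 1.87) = 4.89*u^2 + 9.07*u + 1.9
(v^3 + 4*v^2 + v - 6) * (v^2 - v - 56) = v^5 + 3*v^4 - 59*v^3 - 231*v^2 - 50*v + 336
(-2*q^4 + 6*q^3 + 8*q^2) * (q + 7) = -2*q^5 - 8*q^4 + 50*q^3 + 56*q^2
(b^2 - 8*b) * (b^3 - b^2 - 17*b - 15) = b^5 - 9*b^4 - 9*b^3 + 121*b^2 + 120*b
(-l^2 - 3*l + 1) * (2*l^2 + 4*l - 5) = -2*l^4 - 10*l^3 - 5*l^2 + 19*l - 5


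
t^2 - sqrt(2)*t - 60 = (t - 6*sqrt(2))*(t + 5*sqrt(2))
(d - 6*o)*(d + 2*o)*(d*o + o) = d^3*o - 4*d^2*o^2 + d^2*o - 12*d*o^3 - 4*d*o^2 - 12*o^3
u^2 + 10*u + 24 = (u + 4)*(u + 6)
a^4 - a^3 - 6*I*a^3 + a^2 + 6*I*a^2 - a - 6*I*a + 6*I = (a - 1)*(a - 6*I)*(-I*a + 1)*(I*a + 1)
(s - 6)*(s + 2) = s^2 - 4*s - 12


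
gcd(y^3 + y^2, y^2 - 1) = y + 1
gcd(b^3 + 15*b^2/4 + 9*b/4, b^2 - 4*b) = b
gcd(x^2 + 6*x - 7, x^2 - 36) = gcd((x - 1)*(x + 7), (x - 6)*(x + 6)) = 1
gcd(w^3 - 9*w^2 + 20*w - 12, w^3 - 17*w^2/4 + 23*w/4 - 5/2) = w^2 - 3*w + 2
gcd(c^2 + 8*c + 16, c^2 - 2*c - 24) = c + 4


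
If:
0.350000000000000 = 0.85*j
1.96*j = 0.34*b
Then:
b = 2.37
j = 0.41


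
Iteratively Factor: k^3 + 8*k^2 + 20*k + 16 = (k + 2)*(k^2 + 6*k + 8) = (k + 2)*(k + 4)*(k + 2)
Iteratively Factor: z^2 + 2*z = (z)*(z + 2)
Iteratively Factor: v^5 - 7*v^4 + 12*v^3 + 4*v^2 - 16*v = (v)*(v^4 - 7*v^3 + 12*v^2 + 4*v - 16) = v*(v - 2)*(v^3 - 5*v^2 + 2*v + 8) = v*(v - 2)*(v + 1)*(v^2 - 6*v + 8) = v*(v - 4)*(v - 2)*(v + 1)*(v - 2)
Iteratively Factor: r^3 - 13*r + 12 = (r - 1)*(r^2 + r - 12) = (r - 3)*(r - 1)*(r + 4)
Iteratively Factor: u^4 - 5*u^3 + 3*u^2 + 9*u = (u + 1)*(u^3 - 6*u^2 + 9*u) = (u - 3)*(u + 1)*(u^2 - 3*u) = (u - 3)^2*(u + 1)*(u)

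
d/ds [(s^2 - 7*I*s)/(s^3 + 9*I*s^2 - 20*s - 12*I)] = (-s^4 + 14*I*s^3 - 83*s^2 - 24*I*s - 84)/(s^6 + 18*I*s^5 - 121*s^4 - 384*I*s^3 + 616*s^2 + 480*I*s - 144)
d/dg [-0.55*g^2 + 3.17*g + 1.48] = 3.17 - 1.1*g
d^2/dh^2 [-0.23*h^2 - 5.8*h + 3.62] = -0.460000000000000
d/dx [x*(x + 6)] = 2*x + 6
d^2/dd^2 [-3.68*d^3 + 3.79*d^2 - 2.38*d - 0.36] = 7.58 - 22.08*d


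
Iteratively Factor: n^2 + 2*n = (n + 2)*(n)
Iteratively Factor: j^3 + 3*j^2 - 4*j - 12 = (j + 2)*(j^2 + j - 6) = (j - 2)*(j + 2)*(j + 3)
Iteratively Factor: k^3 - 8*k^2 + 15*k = (k)*(k^2 - 8*k + 15) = k*(k - 5)*(k - 3)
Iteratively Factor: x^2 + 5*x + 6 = (x + 3)*(x + 2)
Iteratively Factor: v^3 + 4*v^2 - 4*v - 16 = (v - 2)*(v^2 + 6*v + 8) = (v - 2)*(v + 2)*(v + 4)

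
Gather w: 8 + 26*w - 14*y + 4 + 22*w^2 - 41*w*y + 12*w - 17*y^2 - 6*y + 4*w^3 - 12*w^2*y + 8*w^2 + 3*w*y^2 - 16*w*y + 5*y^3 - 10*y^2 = 4*w^3 + w^2*(30 - 12*y) + w*(3*y^2 - 57*y + 38) + 5*y^3 - 27*y^2 - 20*y + 12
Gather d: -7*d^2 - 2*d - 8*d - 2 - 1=-7*d^2 - 10*d - 3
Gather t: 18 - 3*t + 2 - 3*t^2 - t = -3*t^2 - 4*t + 20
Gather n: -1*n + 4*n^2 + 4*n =4*n^2 + 3*n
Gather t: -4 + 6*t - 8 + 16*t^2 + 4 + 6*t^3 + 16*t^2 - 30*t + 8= 6*t^3 + 32*t^2 - 24*t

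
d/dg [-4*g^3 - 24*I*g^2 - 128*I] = 12*g*(-g - 4*I)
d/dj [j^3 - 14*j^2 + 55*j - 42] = 3*j^2 - 28*j + 55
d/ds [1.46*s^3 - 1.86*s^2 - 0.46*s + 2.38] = 4.38*s^2 - 3.72*s - 0.46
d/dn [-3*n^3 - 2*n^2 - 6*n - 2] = -9*n^2 - 4*n - 6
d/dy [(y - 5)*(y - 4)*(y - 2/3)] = 3*y^2 - 58*y/3 + 26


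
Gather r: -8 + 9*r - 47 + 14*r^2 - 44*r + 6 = 14*r^2 - 35*r - 49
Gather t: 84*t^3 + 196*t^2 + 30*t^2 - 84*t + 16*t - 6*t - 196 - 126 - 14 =84*t^3 + 226*t^2 - 74*t - 336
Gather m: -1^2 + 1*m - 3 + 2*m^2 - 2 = 2*m^2 + m - 6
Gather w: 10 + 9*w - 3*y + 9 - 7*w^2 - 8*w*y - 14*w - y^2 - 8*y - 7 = -7*w^2 + w*(-8*y - 5) - y^2 - 11*y + 12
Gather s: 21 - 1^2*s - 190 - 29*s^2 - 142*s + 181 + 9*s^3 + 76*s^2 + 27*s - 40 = 9*s^3 + 47*s^2 - 116*s - 28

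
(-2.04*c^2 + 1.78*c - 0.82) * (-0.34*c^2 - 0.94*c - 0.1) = 0.6936*c^4 + 1.3124*c^3 - 1.1904*c^2 + 0.5928*c + 0.082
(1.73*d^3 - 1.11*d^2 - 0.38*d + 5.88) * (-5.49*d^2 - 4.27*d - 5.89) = -9.4977*d^5 - 1.2932*d^4 - 3.3638*d^3 - 24.1207*d^2 - 22.8694*d - 34.6332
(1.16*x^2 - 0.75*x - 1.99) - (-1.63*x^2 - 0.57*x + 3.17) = 2.79*x^2 - 0.18*x - 5.16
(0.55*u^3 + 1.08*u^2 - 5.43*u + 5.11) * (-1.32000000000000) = -0.726*u^3 - 1.4256*u^2 + 7.1676*u - 6.7452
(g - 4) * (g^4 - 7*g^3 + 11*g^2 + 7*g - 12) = g^5 - 11*g^4 + 39*g^3 - 37*g^2 - 40*g + 48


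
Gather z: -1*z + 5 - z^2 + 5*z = -z^2 + 4*z + 5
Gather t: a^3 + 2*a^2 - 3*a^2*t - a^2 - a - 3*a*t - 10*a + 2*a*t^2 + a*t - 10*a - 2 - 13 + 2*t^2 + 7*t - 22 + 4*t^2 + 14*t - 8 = a^3 + a^2 - 21*a + t^2*(2*a + 6) + t*(-3*a^2 - 2*a + 21) - 45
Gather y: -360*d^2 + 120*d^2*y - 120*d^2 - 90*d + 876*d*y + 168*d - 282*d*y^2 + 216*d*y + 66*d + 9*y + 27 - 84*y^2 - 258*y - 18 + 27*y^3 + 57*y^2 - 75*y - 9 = -480*d^2 + 144*d + 27*y^3 + y^2*(-282*d - 27) + y*(120*d^2 + 1092*d - 324)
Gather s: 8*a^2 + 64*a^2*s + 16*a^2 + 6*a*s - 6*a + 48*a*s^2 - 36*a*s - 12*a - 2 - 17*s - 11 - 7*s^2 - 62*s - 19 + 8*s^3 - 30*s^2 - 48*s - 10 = 24*a^2 - 18*a + 8*s^3 + s^2*(48*a - 37) + s*(64*a^2 - 30*a - 127) - 42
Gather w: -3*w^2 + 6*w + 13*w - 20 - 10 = -3*w^2 + 19*w - 30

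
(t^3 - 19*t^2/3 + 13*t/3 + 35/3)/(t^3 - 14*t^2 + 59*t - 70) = (3*t^2 - 4*t - 7)/(3*(t^2 - 9*t + 14))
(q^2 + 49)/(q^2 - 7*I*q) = (q + 7*I)/q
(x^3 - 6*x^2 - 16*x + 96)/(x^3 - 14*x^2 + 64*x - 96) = (x + 4)/(x - 4)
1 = 1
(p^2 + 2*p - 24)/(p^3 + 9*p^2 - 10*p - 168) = 1/(p + 7)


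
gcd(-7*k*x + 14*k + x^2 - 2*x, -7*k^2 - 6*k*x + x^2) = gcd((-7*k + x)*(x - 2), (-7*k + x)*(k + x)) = -7*k + x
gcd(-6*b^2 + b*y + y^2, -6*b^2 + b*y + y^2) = -6*b^2 + b*y + y^2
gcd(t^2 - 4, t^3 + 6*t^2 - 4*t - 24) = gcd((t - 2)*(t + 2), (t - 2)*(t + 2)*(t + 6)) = t^2 - 4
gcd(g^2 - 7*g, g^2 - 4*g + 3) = 1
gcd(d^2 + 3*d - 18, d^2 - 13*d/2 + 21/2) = d - 3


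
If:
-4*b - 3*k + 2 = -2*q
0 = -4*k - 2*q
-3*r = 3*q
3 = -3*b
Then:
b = -1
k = 6/7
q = -12/7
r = 12/7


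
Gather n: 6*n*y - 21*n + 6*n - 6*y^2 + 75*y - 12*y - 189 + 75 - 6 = n*(6*y - 15) - 6*y^2 + 63*y - 120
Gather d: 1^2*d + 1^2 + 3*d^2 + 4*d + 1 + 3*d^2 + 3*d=6*d^2 + 8*d + 2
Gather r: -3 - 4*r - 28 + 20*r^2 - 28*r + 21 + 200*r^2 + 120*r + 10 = 220*r^2 + 88*r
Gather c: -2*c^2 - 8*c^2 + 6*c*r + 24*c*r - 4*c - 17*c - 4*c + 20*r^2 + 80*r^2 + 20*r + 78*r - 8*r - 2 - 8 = -10*c^2 + c*(30*r - 25) + 100*r^2 + 90*r - 10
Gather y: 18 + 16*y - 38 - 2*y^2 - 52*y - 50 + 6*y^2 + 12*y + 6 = 4*y^2 - 24*y - 64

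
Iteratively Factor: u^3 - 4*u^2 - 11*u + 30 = (u - 5)*(u^2 + u - 6) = (u - 5)*(u - 2)*(u + 3)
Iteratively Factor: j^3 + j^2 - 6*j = (j + 3)*(j^2 - 2*j) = j*(j + 3)*(j - 2)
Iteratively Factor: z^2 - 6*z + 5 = (z - 5)*(z - 1)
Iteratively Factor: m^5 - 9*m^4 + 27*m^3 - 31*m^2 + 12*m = (m - 4)*(m^4 - 5*m^3 + 7*m^2 - 3*m) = (m - 4)*(m - 3)*(m^3 - 2*m^2 + m) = (m - 4)*(m - 3)*(m - 1)*(m^2 - m) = (m - 4)*(m - 3)*(m - 1)^2*(m)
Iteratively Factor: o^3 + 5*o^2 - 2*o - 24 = (o - 2)*(o^2 + 7*o + 12) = (o - 2)*(o + 4)*(o + 3)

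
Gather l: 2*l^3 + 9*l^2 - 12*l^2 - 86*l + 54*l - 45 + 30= 2*l^3 - 3*l^2 - 32*l - 15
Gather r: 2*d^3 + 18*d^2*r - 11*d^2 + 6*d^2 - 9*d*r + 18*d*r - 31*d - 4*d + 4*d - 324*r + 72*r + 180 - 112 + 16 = 2*d^3 - 5*d^2 - 31*d + r*(18*d^2 + 9*d - 252) + 84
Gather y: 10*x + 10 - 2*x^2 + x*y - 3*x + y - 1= -2*x^2 + 7*x + y*(x + 1) + 9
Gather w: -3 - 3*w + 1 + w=-2*w - 2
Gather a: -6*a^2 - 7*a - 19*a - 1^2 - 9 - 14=-6*a^2 - 26*a - 24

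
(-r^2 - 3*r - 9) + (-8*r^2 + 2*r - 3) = -9*r^2 - r - 12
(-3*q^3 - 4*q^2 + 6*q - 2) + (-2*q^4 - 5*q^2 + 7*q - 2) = -2*q^4 - 3*q^3 - 9*q^2 + 13*q - 4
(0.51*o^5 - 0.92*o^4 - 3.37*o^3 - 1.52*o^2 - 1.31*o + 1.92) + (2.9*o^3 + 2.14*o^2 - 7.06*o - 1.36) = 0.51*o^5 - 0.92*o^4 - 0.47*o^3 + 0.62*o^2 - 8.37*o + 0.56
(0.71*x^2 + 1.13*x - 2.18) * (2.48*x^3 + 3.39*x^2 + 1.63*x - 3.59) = 1.7608*x^5 + 5.2093*x^4 - 0.418400000000001*x^3 - 8.0972*x^2 - 7.6101*x + 7.8262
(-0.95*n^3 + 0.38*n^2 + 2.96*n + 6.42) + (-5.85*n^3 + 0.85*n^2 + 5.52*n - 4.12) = -6.8*n^3 + 1.23*n^2 + 8.48*n + 2.3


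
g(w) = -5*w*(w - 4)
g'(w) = 20 - 10*w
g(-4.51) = -191.90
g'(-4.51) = 65.10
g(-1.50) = -41.25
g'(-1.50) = 35.00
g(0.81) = 12.92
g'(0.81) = 11.90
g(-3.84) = -150.53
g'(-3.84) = 58.40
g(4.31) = -6.68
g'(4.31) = -23.10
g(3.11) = 13.84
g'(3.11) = -11.10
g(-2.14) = -65.70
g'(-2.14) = 41.40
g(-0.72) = -16.99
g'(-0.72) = 27.20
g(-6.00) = -300.00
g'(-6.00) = 80.00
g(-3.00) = -105.00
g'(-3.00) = 50.00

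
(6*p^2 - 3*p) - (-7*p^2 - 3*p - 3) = 13*p^2 + 3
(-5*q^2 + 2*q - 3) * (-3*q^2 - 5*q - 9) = 15*q^4 + 19*q^3 + 44*q^2 - 3*q + 27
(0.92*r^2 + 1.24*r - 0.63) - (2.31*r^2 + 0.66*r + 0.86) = -1.39*r^2 + 0.58*r - 1.49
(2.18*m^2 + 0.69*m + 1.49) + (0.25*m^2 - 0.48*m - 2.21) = 2.43*m^2 + 0.21*m - 0.72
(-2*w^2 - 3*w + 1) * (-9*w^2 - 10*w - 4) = 18*w^4 + 47*w^3 + 29*w^2 + 2*w - 4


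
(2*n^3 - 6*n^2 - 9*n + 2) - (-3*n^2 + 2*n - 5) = 2*n^3 - 3*n^2 - 11*n + 7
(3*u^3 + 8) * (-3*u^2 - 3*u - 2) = -9*u^5 - 9*u^4 - 6*u^3 - 24*u^2 - 24*u - 16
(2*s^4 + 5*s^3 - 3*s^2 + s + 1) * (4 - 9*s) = -18*s^5 - 37*s^4 + 47*s^3 - 21*s^2 - 5*s + 4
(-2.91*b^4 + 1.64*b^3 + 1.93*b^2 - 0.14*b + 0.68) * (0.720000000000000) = -2.0952*b^4 + 1.1808*b^3 + 1.3896*b^2 - 0.1008*b + 0.4896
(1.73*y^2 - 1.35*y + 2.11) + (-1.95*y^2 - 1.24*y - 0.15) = -0.22*y^2 - 2.59*y + 1.96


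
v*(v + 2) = v^2 + 2*v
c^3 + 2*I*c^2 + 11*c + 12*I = (c - 3*I)*(c + I)*(c + 4*I)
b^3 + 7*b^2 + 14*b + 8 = (b + 1)*(b + 2)*(b + 4)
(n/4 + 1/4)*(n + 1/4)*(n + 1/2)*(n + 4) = n^4/4 + 23*n^3/16 + 63*n^2/32 + 29*n/32 + 1/8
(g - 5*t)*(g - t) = g^2 - 6*g*t + 5*t^2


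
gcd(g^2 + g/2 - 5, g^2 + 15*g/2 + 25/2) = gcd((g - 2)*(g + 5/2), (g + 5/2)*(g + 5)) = g + 5/2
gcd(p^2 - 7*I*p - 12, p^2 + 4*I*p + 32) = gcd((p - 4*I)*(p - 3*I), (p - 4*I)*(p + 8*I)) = p - 4*I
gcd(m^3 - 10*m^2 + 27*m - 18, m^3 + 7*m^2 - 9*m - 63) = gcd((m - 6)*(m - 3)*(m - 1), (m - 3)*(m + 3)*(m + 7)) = m - 3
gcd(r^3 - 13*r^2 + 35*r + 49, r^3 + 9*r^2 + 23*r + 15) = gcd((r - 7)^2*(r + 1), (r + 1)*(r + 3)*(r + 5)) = r + 1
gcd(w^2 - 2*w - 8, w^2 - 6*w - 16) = w + 2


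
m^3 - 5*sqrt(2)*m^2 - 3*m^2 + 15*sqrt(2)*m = m*(m - 3)*(m - 5*sqrt(2))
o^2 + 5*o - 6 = (o - 1)*(o + 6)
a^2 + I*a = a*(a + I)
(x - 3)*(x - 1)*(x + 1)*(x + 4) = x^4 + x^3 - 13*x^2 - x + 12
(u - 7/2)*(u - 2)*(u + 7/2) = u^3 - 2*u^2 - 49*u/4 + 49/2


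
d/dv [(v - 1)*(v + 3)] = 2*v + 2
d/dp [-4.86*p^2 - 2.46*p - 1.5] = -9.72*p - 2.46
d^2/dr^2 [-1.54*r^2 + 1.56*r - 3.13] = -3.08000000000000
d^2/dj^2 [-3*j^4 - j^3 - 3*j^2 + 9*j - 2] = -36*j^2 - 6*j - 6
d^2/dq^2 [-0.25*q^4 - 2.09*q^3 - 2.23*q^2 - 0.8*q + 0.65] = -3.0*q^2 - 12.54*q - 4.46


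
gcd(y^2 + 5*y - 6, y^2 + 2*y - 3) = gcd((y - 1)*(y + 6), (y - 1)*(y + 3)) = y - 1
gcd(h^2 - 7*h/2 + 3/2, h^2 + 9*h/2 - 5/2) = h - 1/2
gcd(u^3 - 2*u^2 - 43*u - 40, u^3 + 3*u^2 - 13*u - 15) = u^2 + 6*u + 5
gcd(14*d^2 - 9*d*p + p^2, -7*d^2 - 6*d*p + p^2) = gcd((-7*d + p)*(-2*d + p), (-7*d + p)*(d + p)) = -7*d + p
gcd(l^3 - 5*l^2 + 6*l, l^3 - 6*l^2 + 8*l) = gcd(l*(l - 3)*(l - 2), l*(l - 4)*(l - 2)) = l^2 - 2*l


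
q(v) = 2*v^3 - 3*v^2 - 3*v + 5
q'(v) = 6*v^2 - 6*v - 3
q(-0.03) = 5.09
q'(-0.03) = -2.81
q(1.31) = 0.42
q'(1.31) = -0.56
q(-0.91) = 3.74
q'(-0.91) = 7.43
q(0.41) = 3.40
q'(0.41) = -4.45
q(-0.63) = 5.20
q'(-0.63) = 3.16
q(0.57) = 2.69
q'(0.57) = -4.47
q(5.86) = 286.86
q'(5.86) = 167.88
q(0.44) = 3.27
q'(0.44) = -4.48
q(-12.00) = -3847.00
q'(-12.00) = 933.00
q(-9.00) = -1669.00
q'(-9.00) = 537.00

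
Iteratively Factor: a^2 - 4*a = (a - 4)*(a)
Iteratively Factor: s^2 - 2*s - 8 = (s + 2)*(s - 4)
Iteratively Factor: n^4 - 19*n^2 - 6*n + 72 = (n - 2)*(n^3 + 2*n^2 - 15*n - 36) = (n - 2)*(n + 3)*(n^2 - n - 12) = (n - 4)*(n - 2)*(n + 3)*(n + 3)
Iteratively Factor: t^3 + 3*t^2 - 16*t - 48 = (t + 3)*(t^2 - 16) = (t - 4)*(t + 3)*(t + 4)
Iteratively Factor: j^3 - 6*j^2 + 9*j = (j - 3)*(j^2 - 3*j) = (j - 3)^2*(j)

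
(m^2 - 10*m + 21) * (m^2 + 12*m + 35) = m^4 + 2*m^3 - 64*m^2 - 98*m + 735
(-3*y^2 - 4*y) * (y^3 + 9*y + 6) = -3*y^5 - 4*y^4 - 27*y^3 - 54*y^2 - 24*y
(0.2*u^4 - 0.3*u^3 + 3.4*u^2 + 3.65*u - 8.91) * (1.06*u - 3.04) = 0.212*u^5 - 0.926*u^4 + 4.516*u^3 - 6.467*u^2 - 20.5406*u + 27.0864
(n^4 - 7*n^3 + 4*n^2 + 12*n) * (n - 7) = n^5 - 14*n^4 + 53*n^3 - 16*n^2 - 84*n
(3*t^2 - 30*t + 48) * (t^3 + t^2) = 3*t^5 - 27*t^4 + 18*t^3 + 48*t^2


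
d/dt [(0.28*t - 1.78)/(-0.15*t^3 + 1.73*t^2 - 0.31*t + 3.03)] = (0.084*t^3 - 1.2854*t^2 + 6.1588*t + 0.2966)/(0.0225*t^6 - 0.519*t^5 + 3.0859*t^4 - 1.9816*t^3 + 10.5799*t^2 - 1.8786*t + 9.1809)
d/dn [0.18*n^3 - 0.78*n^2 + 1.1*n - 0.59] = 0.54*n^2 - 1.56*n + 1.1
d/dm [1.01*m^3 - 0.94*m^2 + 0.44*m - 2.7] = 3.03*m^2 - 1.88*m + 0.44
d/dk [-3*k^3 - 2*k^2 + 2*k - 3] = -9*k^2 - 4*k + 2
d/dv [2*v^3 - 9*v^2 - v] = 6*v^2 - 18*v - 1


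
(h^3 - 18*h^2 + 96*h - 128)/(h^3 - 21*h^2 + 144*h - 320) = (h - 2)/(h - 5)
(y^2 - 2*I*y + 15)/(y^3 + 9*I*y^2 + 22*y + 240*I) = (y + 3*I)/(y^2 + 14*I*y - 48)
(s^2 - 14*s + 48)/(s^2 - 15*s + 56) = (s - 6)/(s - 7)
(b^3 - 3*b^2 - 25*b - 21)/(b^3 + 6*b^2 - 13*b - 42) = (b^3 - 3*b^2 - 25*b - 21)/(b^3 + 6*b^2 - 13*b - 42)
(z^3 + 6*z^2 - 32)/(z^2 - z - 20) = (z^2 + 2*z - 8)/(z - 5)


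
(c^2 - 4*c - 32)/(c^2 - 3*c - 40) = (c + 4)/(c + 5)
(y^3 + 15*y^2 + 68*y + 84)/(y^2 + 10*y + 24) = (y^2 + 9*y + 14)/(y + 4)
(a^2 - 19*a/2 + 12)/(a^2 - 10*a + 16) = (a - 3/2)/(a - 2)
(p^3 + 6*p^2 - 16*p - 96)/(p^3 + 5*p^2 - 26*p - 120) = (p - 4)/(p - 5)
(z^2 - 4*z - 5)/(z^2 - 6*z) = (z^2 - 4*z - 5)/(z*(z - 6))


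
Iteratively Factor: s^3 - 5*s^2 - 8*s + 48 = (s - 4)*(s^2 - s - 12) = (s - 4)*(s + 3)*(s - 4)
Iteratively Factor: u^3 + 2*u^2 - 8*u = (u + 4)*(u^2 - 2*u) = u*(u + 4)*(u - 2)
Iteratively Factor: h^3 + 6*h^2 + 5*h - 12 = (h + 3)*(h^2 + 3*h - 4) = (h + 3)*(h + 4)*(h - 1)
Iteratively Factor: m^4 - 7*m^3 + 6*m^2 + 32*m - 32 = (m - 1)*(m^3 - 6*m^2 + 32) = (m - 4)*(m - 1)*(m^2 - 2*m - 8) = (m - 4)*(m - 1)*(m + 2)*(m - 4)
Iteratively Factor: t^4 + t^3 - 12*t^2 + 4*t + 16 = (t - 2)*(t^3 + 3*t^2 - 6*t - 8) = (t - 2)*(t + 4)*(t^2 - t - 2) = (t - 2)*(t + 1)*(t + 4)*(t - 2)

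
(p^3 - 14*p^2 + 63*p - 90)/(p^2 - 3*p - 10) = (p^2 - 9*p + 18)/(p + 2)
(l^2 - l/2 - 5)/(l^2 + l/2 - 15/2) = (l + 2)/(l + 3)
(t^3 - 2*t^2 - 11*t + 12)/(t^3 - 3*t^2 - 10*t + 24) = (t - 1)/(t - 2)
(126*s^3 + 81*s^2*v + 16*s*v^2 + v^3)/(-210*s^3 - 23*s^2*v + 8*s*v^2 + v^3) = (-3*s - v)/(5*s - v)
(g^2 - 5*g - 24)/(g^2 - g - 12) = (g - 8)/(g - 4)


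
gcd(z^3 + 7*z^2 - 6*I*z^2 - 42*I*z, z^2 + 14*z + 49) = z + 7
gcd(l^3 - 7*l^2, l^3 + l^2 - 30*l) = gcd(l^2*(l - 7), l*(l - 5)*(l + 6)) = l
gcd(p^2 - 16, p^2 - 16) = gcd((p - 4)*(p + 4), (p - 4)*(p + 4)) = p^2 - 16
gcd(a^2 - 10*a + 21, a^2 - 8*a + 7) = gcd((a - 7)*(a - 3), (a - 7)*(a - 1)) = a - 7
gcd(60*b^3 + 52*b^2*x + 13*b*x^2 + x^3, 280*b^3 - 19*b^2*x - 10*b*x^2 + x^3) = 5*b + x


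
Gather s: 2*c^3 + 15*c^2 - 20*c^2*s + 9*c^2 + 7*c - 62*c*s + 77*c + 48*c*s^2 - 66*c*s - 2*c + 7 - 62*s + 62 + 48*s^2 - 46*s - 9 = 2*c^3 + 24*c^2 + 82*c + s^2*(48*c + 48) + s*(-20*c^2 - 128*c - 108) + 60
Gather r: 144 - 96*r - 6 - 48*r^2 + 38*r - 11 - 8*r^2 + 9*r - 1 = -56*r^2 - 49*r + 126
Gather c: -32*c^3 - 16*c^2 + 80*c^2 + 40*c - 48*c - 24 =-32*c^3 + 64*c^2 - 8*c - 24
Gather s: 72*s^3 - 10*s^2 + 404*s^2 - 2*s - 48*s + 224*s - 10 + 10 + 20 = 72*s^3 + 394*s^2 + 174*s + 20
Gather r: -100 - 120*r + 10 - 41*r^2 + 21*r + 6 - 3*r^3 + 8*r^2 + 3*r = -3*r^3 - 33*r^2 - 96*r - 84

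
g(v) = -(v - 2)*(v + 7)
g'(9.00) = -23.00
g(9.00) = -112.00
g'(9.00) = -23.00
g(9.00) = -112.00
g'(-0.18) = -4.64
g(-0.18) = 14.87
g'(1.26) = -7.52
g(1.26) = 6.11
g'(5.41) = -15.82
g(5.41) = -42.32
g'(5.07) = -15.14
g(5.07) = -37.05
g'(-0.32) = -4.36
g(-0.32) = 15.50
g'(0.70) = -6.40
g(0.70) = 10.01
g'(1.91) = -8.82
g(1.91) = 0.80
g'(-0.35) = -4.30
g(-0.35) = 15.63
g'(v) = -2*v - 5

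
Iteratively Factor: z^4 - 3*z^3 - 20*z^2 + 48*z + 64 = (z + 4)*(z^3 - 7*z^2 + 8*z + 16) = (z - 4)*(z + 4)*(z^2 - 3*z - 4) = (z - 4)*(z + 1)*(z + 4)*(z - 4)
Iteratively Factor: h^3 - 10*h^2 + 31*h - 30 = (h - 3)*(h^2 - 7*h + 10) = (h - 3)*(h - 2)*(h - 5)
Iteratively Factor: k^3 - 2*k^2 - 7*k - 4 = (k - 4)*(k^2 + 2*k + 1) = (k - 4)*(k + 1)*(k + 1)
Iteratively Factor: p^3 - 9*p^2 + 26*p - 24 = (p - 2)*(p^2 - 7*p + 12) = (p - 4)*(p - 2)*(p - 3)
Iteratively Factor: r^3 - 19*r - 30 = (r + 2)*(r^2 - 2*r - 15) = (r - 5)*(r + 2)*(r + 3)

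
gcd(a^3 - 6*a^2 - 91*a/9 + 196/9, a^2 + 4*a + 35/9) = a + 7/3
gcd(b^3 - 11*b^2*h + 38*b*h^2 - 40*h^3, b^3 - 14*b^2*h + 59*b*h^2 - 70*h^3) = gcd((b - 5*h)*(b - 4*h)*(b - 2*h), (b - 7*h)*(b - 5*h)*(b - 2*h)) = b^2 - 7*b*h + 10*h^2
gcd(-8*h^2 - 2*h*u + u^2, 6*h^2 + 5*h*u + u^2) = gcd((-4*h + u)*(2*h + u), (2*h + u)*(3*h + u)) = 2*h + u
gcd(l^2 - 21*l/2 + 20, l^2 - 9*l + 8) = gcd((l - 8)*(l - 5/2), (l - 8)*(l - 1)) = l - 8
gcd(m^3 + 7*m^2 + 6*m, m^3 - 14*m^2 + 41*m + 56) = m + 1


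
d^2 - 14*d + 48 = (d - 8)*(d - 6)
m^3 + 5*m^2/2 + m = m*(m + 1/2)*(m + 2)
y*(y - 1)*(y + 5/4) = y^3 + y^2/4 - 5*y/4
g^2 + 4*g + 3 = (g + 1)*(g + 3)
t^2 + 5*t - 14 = (t - 2)*(t + 7)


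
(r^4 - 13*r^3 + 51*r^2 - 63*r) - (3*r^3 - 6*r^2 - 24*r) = r^4 - 16*r^3 + 57*r^2 - 39*r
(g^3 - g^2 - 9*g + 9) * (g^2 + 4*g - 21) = g^5 + 3*g^4 - 34*g^3 - 6*g^2 + 225*g - 189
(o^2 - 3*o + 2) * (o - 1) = o^3 - 4*o^2 + 5*o - 2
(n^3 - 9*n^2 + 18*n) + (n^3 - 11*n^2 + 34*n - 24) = 2*n^3 - 20*n^2 + 52*n - 24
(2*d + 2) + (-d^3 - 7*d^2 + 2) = -d^3 - 7*d^2 + 2*d + 4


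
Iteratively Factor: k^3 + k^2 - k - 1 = (k + 1)*(k^2 - 1) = (k + 1)^2*(k - 1)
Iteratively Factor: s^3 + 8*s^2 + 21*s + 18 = (s + 3)*(s^2 + 5*s + 6) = (s + 3)^2*(s + 2)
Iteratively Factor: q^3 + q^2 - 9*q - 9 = (q - 3)*(q^2 + 4*q + 3) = (q - 3)*(q + 1)*(q + 3)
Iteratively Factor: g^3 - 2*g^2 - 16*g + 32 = (g + 4)*(g^2 - 6*g + 8) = (g - 2)*(g + 4)*(g - 4)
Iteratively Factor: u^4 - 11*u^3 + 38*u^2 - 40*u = (u - 2)*(u^3 - 9*u^2 + 20*u) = (u - 4)*(u - 2)*(u^2 - 5*u) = (u - 5)*(u - 4)*(u - 2)*(u)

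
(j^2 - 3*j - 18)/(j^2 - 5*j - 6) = (j + 3)/(j + 1)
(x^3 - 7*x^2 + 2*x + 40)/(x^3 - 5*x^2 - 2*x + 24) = (x - 5)/(x - 3)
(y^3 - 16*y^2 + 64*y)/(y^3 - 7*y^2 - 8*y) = (y - 8)/(y + 1)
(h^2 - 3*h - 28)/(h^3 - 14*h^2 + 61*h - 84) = (h + 4)/(h^2 - 7*h + 12)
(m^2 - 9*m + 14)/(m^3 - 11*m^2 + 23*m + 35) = (m - 2)/(m^2 - 4*m - 5)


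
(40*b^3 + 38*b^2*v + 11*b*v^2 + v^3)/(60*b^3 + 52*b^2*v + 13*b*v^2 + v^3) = (4*b + v)/(6*b + v)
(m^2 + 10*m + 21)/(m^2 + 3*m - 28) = (m + 3)/(m - 4)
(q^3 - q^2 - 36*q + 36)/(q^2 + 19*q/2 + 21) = 2*(q^2 - 7*q + 6)/(2*q + 7)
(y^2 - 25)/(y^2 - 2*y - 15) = (y + 5)/(y + 3)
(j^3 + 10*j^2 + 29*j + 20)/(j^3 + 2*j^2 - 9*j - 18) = (j^3 + 10*j^2 + 29*j + 20)/(j^3 + 2*j^2 - 9*j - 18)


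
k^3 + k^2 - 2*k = k*(k - 1)*(k + 2)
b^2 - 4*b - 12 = (b - 6)*(b + 2)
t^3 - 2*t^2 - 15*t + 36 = (t - 3)^2*(t + 4)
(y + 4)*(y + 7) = y^2 + 11*y + 28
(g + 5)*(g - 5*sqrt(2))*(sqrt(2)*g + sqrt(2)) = sqrt(2)*g^3 - 10*g^2 + 6*sqrt(2)*g^2 - 60*g + 5*sqrt(2)*g - 50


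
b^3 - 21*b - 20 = (b - 5)*(b + 1)*(b + 4)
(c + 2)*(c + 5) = c^2 + 7*c + 10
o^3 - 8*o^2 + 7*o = o*(o - 7)*(o - 1)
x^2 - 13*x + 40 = (x - 8)*(x - 5)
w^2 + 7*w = w*(w + 7)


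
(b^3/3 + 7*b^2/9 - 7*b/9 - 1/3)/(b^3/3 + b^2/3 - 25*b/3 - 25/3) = (b^3 + 7*b^2/3 - 7*b/3 - 1)/(b^3 + b^2 - 25*b - 25)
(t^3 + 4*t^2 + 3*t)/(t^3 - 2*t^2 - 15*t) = (t + 1)/(t - 5)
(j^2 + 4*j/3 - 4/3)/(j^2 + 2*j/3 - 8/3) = (3*j - 2)/(3*j - 4)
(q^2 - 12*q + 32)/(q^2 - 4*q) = (q - 8)/q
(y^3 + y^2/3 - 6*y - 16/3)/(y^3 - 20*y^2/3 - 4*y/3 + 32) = (y + 1)/(y - 6)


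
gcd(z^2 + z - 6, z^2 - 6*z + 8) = z - 2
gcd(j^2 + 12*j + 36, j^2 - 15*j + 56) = 1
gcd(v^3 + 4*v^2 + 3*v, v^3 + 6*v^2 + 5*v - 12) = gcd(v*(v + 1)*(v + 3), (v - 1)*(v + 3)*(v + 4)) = v + 3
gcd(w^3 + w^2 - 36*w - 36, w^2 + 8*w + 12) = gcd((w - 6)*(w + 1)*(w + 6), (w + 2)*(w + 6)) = w + 6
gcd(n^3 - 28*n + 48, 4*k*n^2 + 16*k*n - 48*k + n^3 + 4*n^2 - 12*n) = n^2 + 4*n - 12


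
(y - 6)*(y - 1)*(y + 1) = y^3 - 6*y^2 - y + 6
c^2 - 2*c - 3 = (c - 3)*(c + 1)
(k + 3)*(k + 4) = k^2 + 7*k + 12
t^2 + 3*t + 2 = (t + 1)*(t + 2)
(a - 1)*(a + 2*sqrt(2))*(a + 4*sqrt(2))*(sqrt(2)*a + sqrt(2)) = sqrt(2)*a^4 + 12*a^3 + 15*sqrt(2)*a^2 - 12*a - 16*sqrt(2)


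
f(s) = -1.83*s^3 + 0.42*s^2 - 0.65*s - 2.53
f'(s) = -5.49*s^2 + 0.84*s - 0.65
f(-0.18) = -2.39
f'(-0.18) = -0.98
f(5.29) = -265.12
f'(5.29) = -149.84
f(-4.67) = 196.05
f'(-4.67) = -124.30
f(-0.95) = 0.04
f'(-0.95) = -6.40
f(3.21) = -60.82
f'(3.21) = -54.52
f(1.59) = -9.86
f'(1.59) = -13.19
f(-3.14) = 60.31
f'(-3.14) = -57.42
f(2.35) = -25.49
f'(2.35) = -28.99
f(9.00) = -1308.43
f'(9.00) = -437.78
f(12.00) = -3112.09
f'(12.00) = -781.13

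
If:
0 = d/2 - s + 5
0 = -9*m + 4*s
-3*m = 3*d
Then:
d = -20/11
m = 20/11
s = 45/11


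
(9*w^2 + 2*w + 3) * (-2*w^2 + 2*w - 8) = -18*w^4 + 14*w^3 - 74*w^2 - 10*w - 24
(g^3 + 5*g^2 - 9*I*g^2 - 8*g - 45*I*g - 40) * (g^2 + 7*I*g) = g^5 + 5*g^4 - 2*I*g^4 + 55*g^3 - 10*I*g^3 + 275*g^2 - 56*I*g^2 - 280*I*g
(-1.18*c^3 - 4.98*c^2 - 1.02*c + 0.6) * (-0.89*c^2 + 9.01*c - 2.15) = 1.0502*c^5 - 6.1996*c^4 - 41.425*c^3 + 0.9828*c^2 + 7.599*c - 1.29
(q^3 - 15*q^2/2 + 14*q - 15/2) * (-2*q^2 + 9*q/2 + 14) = -2*q^5 + 39*q^4/2 - 191*q^3/4 - 27*q^2 + 649*q/4 - 105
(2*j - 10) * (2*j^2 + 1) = 4*j^3 - 20*j^2 + 2*j - 10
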